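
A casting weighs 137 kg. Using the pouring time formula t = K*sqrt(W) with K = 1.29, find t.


Formula: t = K * sqrt(W)
sqrt(W) = sqrt(137) = 11.70470
t = 1.29 * 11.70470 = 15.0991 s


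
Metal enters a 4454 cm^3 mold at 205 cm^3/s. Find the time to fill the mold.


Formula: t_fill = V_mold / Q_flow
t = 4454 cm^3 / 205 cm^3/s = 21.7268 s

Final answer: 21.7268 s


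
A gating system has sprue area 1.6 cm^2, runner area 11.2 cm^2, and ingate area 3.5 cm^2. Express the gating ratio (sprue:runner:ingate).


Sprue:Runner:Ingate = 1 : 11.2/1.6 : 3.5/1.6 = 1:7.00:2.19

Final answer: 1:7.00:2.19


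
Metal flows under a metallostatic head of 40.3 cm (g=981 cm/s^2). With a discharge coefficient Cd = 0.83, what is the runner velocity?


Formula: v = Cd * sqrt(2 * g * h)  (Torricelli with discharge coefficient)
2*g*h = 2 * 981 * 40.3 = 79068.6 cm^2/s^2
sqrt(79068.6) = 281.19139 cm/s
v = 0.83 * 281.19139 = 233.3889 cm/s

Answer: 233.3889 cm/s


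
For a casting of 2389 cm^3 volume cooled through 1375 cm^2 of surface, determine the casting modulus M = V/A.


Formula: Casting Modulus M = V / A
M = 2389 cm^3 / 1375 cm^2 = 1.7375 cm

Final answer: 1.7375 cm


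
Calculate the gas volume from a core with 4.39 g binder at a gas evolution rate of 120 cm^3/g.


Formula: V_gas = W_binder * gas_evolution_rate
V = 4.39 g * 120 cm^3/g = 526.8000 cm^3

526.8000 cm^3


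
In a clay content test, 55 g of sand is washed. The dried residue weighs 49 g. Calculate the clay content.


Formula: Clay% = (W_total - W_washed) / W_total * 100
Clay mass = 55 - 49 = 6 g
Clay% = 6 / 55 * 100 = 10.9091%


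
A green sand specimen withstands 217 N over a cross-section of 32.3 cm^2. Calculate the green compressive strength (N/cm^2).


Formula: Compressive Strength = Force / Area
Strength = 217 N / 32.3 cm^2 = 6.7183 N/cm^2

Final answer: 6.7183 N/cm^2


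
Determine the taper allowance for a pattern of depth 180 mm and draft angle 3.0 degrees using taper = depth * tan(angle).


Formula: taper = depth * tan(draft_angle)
tan(3.0 deg) = 0.0524078
taper = 180 mm * 0.0524078 = 9.4334 mm

Final answer: 9.4334 mm


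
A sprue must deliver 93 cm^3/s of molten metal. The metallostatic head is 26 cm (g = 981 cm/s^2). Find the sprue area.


Formula: v = sqrt(2*g*h), A = Q/v
Velocity: v = sqrt(2 * 981 * 26) = sqrt(51012) = 225.8584 cm/s
Sprue area: A = Q / v = 93 / 225.8584 = 0.4118 cm^2


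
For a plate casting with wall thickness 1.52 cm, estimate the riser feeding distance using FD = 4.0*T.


Formula: FD = 4.0 * T  (riser feeding-distance rule)
FD = 4.0 * 1.52 cm = 6.0800 cm

Answer: 6.0800 cm


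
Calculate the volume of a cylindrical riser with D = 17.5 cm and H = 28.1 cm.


Formula: V = pi * (D/2)^2 * H  (cylinder volume)
Radius = D/2 = 17.5/2 = 8.75 cm
V = pi * 8.75^2 * 28.1 = 6758.8421 cm^3

Final answer: 6758.8421 cm^3


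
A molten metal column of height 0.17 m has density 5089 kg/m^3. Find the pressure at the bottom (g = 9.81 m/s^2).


Formula: P = rho * g * h
rho * g = 5089 * 9.81 = 49923.09 N/m^3
P = 49923.09 * 0.17 = 8486.9253 Pa

Final answer: 8486.9253 Pa


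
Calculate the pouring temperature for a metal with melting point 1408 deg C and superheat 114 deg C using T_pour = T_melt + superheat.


Formula: T_pour = T_melt + Superheat
T_pour = 1408 + 114 = 1522 deg C


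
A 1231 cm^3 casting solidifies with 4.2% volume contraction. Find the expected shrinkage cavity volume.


Formula: V_shrink = V_casting * shrinkage_pct / 100
V_shrink = 1231 cm^3 * 4.2 / 100 = 51.7020 cm^3

51.7020 cm^3


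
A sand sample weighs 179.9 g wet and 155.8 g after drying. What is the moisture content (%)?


Formula: MC = (W_wet - W_dry) / W_wet * 100
Water mass = 179.9 - 155.8 = 24.1 g
MC = 24.1 / 179.9 * 100 = 13.3963%

Final answer: 13.3963%


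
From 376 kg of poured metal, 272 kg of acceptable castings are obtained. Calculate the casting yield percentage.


Formula: Casting Yield = (W_good / W_total) * 100
Yield = (272 kg / 376 kg) * 100 = 72.3404%

Final answer: 72.3404%


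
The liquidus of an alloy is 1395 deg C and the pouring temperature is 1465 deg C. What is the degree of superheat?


Formula: Superheat = T_pour - T_melt
Superheat = 1465 - 1395 = 70 deg C

Final answer: 70 deg C


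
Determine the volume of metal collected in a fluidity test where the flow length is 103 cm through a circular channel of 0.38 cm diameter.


Formula: V = pi * (d/2)^2 * L  (cylinder volume)
Radius = 0.38/2 = 0.19 cm
V = pi * 0.19^2 * 103 = 11.6814 cm^3

Final answer: 11.6814 cm^3


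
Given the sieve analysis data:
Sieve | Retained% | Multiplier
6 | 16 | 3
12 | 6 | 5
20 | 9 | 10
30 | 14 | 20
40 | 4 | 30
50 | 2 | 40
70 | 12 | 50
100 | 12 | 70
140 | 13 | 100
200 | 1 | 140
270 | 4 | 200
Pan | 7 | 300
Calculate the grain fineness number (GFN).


Formula: GFN = sum(pct * multiplier) / sum(pct)
sum(pct * multiplier) = 6428
sum(pct) = 100
GFN = 6428 / 100 = 64.28

Final answer: 64.28


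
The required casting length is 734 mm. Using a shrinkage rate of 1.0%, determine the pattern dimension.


Formula: L_pattern = L_casting * (1 + shrinkage_rate/100)
Shrinkage factor = 1 + 1.0/100 = 1.01
L_pattern = 734 mm * 1.01 = 741.3400 mm

741.3400 mm


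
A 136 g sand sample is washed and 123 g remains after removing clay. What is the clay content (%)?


Formula: Clay% = (W_total - W_washed) / W_total * 100
Clay mass = 136 - 123 = 13 g
Clay% = 13 / 136 * 100 = 9.5588%


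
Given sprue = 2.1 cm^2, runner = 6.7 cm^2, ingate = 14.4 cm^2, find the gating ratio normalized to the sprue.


Sprue:Runner:Ingate = 1 : 6.7/2.1 : 14.4/2.1 = 1:3.19:6.86

1:3.19:6.86


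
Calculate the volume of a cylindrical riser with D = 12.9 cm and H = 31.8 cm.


Formula: V = pi * (D/2)^2 * H  (cylinder volume)
Radius = D/2 = 12.9/2 = 6.45 cm
V = pi * 6.45^2 * 31.8 = 4156.1998 cm^3


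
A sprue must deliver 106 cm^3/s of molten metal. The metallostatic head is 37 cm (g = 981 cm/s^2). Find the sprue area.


Formula: v = sqrt(2*g*h), A = Q/v
Velocity: v = sqrt(2 * 981 * 37) = sqrt(72594) = 269.4327 cm/s
Sprue area: A = Q / v = 106 / 269.4327 = 0.3934 cm^2


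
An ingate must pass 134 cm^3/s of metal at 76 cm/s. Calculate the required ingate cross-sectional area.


Formula: A_ingate = Q / v  (continuity equation)
A = 134 cm^3/s / 76 cm/s = 1.7632 cm^2

Final answer: 1.7632 cm^2


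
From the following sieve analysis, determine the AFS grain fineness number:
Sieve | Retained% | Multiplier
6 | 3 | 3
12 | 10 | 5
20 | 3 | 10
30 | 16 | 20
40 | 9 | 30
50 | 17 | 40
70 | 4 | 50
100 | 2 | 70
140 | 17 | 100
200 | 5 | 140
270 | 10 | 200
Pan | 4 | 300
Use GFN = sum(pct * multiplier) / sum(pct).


Formula: GFN = sum(pct * multiplier) / sum(pct)
sum(pct * multiplier) = 7299
sum(pct) = 100
GFN = 7299 / 100 = 72.99

Final answer: 72.99


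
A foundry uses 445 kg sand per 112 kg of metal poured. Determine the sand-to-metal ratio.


Formula: Sand-to-Metal Ratio = W_sand / W_metal
Ratio = 445 kg / 112 kg = 3.9732


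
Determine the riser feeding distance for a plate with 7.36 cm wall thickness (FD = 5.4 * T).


Formula: FD = 5.4 * T  (riser feeding-distance rule)
FD = 5.4 * 7.36 cm = 39.7440 cm


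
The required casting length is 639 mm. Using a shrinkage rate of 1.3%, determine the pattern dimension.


Formula: L_pattern = L_casting * (1 + shrinkage_rate/100)
Shrinkage factor = 1 + 1.3/100 = 1.013
L_pattern = 639 mm * 1.013 = 647.3070 mm

Answer: 647.3070 mm


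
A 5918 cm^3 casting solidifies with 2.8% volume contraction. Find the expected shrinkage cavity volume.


Formula: V_shrink = V_casting * shrinkage_pct / 100
V_shrink = 5918 cm^3 * 2.8 / 100 = 165.7040 cm^3


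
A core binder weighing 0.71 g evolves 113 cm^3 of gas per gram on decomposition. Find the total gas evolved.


Formula: V_gas = W_binder * gas_evolution_rate
V = 0.71 g * 113 cm^3/g = 80.2300 cm^3

80.2300 cm^3


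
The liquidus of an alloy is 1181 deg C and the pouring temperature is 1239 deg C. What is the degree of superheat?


Formula: Superheat = T_pour - T_melt
Superheat = 1239 - 1181 = 58 deg C

Answer: 58 deg C


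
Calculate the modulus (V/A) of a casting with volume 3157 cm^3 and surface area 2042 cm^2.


Formula: Casting Modulus M = V / A
M = 3157 cm^3 / 2042 cm^2 = 1.5460 cm

Final answer: 1.5460 cm


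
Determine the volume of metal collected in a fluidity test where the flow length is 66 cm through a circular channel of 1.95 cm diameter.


Formula: V = pi * (d/2)^2 * L  (cylinder volume)
Radius = 1.95/2 = 0.975 cm
V = pi * 0.975^2 * 66 = 197.1075 cm^3


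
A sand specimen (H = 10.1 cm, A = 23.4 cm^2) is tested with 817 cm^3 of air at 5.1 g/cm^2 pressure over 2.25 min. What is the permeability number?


Formula: Permeability Number P = (V * H) / (p * A * t)
Numerator: V * H = 817 * 10.1 = 8251.7
Denominator: p * A * t = 5.1 * 23.4 * 2.25 = 268.515
P = 8251.7 / 268.515 = 30.7309

Answer: 30.7309


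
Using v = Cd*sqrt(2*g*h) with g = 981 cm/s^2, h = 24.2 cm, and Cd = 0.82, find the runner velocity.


Formula: v = Cd * sqrt(2 * g * h)  (Torricelli with discharge coefficient)
2*g*h = 2 * 981 * 24.2 = 47480.4 cm^2/s^2
sqrt(47480.4) = 217.89998 cm/s
v = 0.82 * 217.89998 = 178.6780 cm/s

Answer: 178.6780 cm/s


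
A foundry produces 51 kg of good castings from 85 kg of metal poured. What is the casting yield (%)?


Formula: Casting Yield = (W_good / W_total) * 100
Yield = (51 kg / 85 kg) * 100 = 60.0000%

Answer: 60.0000%


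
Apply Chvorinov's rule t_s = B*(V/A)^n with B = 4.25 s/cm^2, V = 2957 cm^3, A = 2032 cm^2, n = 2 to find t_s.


Formula: t_s = B * (V/A)^n  (Chvorinov's rule, n=2)
Modulus M = V/A = 2957/2032 = 1.455217 cm
M^2 = 1.455217^2 = 2.117657 cm^2
t_s = 4.25 * 2.117657 = 9.0000 s

Final answer: 9.0000 s


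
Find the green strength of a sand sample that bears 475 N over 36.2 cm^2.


Formula: Compressive Strength = Force / Area
Strength = 475 N / 36.2 cm^2 = 13.1215 N/cm^2


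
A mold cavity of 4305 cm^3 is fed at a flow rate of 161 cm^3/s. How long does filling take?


Formula: t_fill = V_mold / Q_flow
t = 4305 cm^3 / 161 cm^3/s = 26.7391 s

26.7391 s


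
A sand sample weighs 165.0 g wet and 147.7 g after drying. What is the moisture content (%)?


Formula: MC = (W_wet - W_dry) / W_wet * 100
Water mass = 165.0 - 147.7 = 17.3 g
MC = 17.3 / 165.0 * 100 = 10.4848%

Final answer: 10.4848%


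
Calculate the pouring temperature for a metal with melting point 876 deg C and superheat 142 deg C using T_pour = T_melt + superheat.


Formula: T_pour = T_melt + Superheat
T_pour = 876 + 142 = 1018 deg C

Final answer: 1018 deg C


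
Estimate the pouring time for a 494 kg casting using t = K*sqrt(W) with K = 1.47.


Formula: t = K * sqrt(W)
sqrt(W) = sqrt(494) = 22.22611
t = 1.47 * 22.22611 = 32.6724 s

Final answer: 32.6724 s


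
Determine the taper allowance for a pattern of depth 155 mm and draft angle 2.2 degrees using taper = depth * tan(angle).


Formula: taper = depth * tan(draft_angle)
tan(2.2 deg) = 0.0384161
taper = 155 mm * 0.0384161 = 5.9545 mm

Answer: 5.9545 mm


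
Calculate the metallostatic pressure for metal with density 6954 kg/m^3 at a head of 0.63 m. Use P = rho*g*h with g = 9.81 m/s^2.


Formula: P = rho * g * h
rho * g = 6954 * 9.81 = 68218.74 N/m^3
P = 68218.74 * 0.63 = 42977.8062 Pa

Final answer: 42977.8062 Pa


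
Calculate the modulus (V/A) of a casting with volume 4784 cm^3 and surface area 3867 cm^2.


Formula: Casting Modulus M = V / A
M = 4784 cm^3 / 3867 cm^2 = 1.2371 cm

Final answer: 1.2371 cm


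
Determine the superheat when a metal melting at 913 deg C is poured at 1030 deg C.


Formula: Superheat = T_pour - T_melt
Superheat = 1030 - 913 = 117 deg C

Answer: 117 deg C


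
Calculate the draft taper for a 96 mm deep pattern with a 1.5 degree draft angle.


Formula: taper = depth * tan(draft_angle)
tan(1.5 deg) = 0.0261859
taper = 96 mm * 0.0261859 = 2.5138 mm

Answer: 2.5138 mm


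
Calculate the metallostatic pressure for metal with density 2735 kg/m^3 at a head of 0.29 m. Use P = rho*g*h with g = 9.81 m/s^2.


Formula: P = rho * g * h
rho * g = 2735 * 9.81 = 26830.35 N/m^3
P = 26830.35 * 0.29 = 7780.8015 Pa

Answer: 7780.8015 Pa


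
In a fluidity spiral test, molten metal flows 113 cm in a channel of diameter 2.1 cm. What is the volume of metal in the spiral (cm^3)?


Formula: V = pi * (d/2)^2 * L  (cylinder volume)
Radius = 2.1/2 = 1.05 cm
V = pi * 1.05^2 * 113 = 391.3875 cm^3

Final answer: 391.3875 cm^3


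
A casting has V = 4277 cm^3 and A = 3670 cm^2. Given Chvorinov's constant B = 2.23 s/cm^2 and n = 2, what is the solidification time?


Formula: t_s = B * (V/A)^n  (Chvorinov's rule, n=2)
Modulus M = V/A = 4277/3670 = 1.165395 cm
M^2 = 1.165395^2 = 1.358146 cm^2
t_s = 2.23 * 1.358146 = 3.0287 s

3.0287 s


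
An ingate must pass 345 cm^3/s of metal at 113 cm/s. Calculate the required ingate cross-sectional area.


Formula: A_ingate = Q / v  (continuity equation)
A = 345 cm^3/s / 113 cm/s = 3.0531 cm^2

Answer: 3.0531 cm^2


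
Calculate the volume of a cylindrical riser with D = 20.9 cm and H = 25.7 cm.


Formula: V = pi * (D/2)^2 * H  (cylinder volume)
Radius = D/2 = 20.9/2 = 10.45 cm
V = pi * 10.45^2 * 25.7 = 8816.8931 cm^3

8816.8931 cm^3


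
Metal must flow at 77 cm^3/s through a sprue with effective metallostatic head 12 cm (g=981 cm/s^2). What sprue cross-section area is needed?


Formula: v = sqrt(2*g*h), A = Q/v
Velocity: v = sqrt(2 * 981 * 12) = sqrt(23544) = 153.4405 cm/s
Sprue area: A = Q / v = 77 / 153.4405 = 0.5018 cm^2

Final answer: 0.5018 cm^2


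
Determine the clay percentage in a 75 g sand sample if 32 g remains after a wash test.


Formula: Clay% = (W_total - W_washed) / W_total * 100
Clay mass = 75 - 32 = 43 g
Clay% = 43 / 75 * 100 = 57.3333%


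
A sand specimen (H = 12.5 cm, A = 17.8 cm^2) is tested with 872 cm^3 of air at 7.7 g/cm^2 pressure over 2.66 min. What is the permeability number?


Formula: Permeability Number P = (V * H) / (p * A * t)
Numerator: V * H = 872 * 12.5 = 10900.0
Denominator: p * A * t = 7.7 * 17.8 * 2.66 = 364.5796
P = 10900.0 / 364.5796 = 29.8974


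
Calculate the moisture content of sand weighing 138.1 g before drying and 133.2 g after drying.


Formula: MC = (W_wet - W_dry) / W_wet * 100
Water mass = 138.1 - 133.2 = 4.9 g
MC = 4.9 / 138.1 * 100 = 3.5482%

3.5482%


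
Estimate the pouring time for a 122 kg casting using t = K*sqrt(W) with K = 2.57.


Formula: t = K * sqrt(W)
sqrt(W) = sqrt(122) = 11.04536
t = 2.57 * 11.04536 = 28.3866 s

Answer: 28.3866 s


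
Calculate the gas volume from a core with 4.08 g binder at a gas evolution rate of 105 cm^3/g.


Formula: V_gas = W_binder * gas_evolution_rate
V = 4.08 g * 105 cm^3/g = 428.4000 cm^3

Answer: 428.4000 cm^3


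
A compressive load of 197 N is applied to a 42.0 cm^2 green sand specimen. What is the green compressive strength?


Formula: Compressive Strength = Force / Area
Strength = 197 N / 42.0 cm^2 = 4.6905 N/cm^2


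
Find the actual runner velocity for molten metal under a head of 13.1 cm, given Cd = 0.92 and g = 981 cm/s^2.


Formula: v = Cd * sqrt(2 * g * h)  (Torricelli with discharge coefficient)
2*g*h = 2 * 981 * 13.1 = 25702.2 cm^2/s^2
sqrt(25702.2) = 160.31906 cm/s
v = 0.92 * 160.31906 = 147.4935 cm/s

Final answer: 147.4935 cm/s


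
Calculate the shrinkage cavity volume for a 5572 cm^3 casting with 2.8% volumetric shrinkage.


Formula: V_shrink = V_casting * shrinkage_pct / 100
V_shrink = 5572 cm^3 * 2.8 / 100 = 156.0160 cm^3

156.0160 cm^3


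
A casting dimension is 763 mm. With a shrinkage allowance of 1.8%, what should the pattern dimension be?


Formula: L_pattern = L_casting * (1 + shrinkage_rate/100)
Shrinkage factor = 1 + 1.8/100 = 1.018
L_pattern = 763 mm * 1.018 = 776.7340 mm

Final answer: 776.7340 mm


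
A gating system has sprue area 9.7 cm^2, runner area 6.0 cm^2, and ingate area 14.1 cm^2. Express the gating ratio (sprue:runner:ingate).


Sprue:Runner:Ingate = 1 : 6.0/9.7 : 14.1/9.7 = 1:0.62:1.45

Final answer: 1:0.62:1.45


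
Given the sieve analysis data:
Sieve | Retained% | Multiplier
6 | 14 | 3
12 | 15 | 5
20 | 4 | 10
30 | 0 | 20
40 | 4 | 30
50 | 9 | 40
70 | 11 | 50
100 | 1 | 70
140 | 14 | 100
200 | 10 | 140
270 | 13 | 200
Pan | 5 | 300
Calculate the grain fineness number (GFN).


Formula: GFN = sum(pct * multiplier) / sum(pct)
sum(pct * multiplier) = 8157
sum(pct) = 100
GFN = 8157 / 100 = 81.57

81.57


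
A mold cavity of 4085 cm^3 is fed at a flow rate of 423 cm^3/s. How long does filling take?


Formula: t_fill = V_mold / Q_flow
t = 4085 cm^3 / 423 cm^3/s = 9.6572 s

Answer: 9.6572 s


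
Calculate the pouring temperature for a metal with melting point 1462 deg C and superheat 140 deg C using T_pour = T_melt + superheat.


Formula: T_pour = T_melt + Superheat
T_pour = 1462 + 140 = 1602 deg C

1602 deg C


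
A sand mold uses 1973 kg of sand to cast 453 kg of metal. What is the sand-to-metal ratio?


Formula: Sand-to-Metal Ratio = W_sand / W_metal
Ratio = 1973 kg / 453 kg = 4.3554

Final answer: 4.3554


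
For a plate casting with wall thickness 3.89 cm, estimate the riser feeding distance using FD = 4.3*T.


Formula: FD = 4.3 * T  (riser feeding-distance rule)
FD = 4.3 * 3.89 cm = 16.7270 cm

Final answer: 16.7270 cm


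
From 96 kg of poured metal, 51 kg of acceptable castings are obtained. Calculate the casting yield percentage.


Formula: Casting Yield = (W_good / W_total) * 100
Yield = (51 kg / 96 kg) * 100 = 53.1250%

Answer: 53.1250%


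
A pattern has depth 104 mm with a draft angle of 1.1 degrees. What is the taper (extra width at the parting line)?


Formula: taper = depth * tan(draft_angle)
tan(1.1 deg) = 0.0192010
taper = 104 mm * 0.0192010 = 1.9969 mm

1.9969 mm


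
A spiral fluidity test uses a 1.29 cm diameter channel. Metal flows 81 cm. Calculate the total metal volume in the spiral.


Formula: V = pi * (d/2)^2 * L  (cylinder volume)
Radius = 1.29/2 = 0.645 cm
V = pi * 0.645^2 * 81 = 105.8655 cm^3

Answer: 105.8655 cm^3


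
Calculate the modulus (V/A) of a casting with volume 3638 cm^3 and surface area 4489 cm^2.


Formula: Casting Modulus M = V / A
M = 3638 cm^3 / 4489 cm^2 = 0.8104 cm

Final answer: 0.8104 cm


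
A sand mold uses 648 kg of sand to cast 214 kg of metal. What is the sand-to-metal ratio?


Formula: Sand-to-Metal Ratio = W_sand / W_metal
Ratio = 648 kg / 214 kg = 3.0280

Final answer: 3.0280


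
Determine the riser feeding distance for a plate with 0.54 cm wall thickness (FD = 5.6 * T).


Formula: FD = 5.6 * T  (riser feeding-distance rule)
FD = 5.6 * 0.54 cm = 3.0240 cm


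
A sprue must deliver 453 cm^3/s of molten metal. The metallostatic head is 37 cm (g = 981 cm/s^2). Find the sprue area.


Formula: v = sqrt(2*g*h), A = Q/v
Velocity: v = sqrt(2 * 981 * 37) = sqrt(72594) = 269.4327 cm/s
Sprue area: A = Q / v = 453 / 269.4327 = 1.6813 cm^2

1.6813 cm^2


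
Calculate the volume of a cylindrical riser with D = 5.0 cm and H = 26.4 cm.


Formula: V = pi * (D/2)^2 * H  (cylinder volume)
Radius = D/2 = 5.0/2 = 2.5 cm
V = pi * 2.5^2 * 26.4 = 518.3628 cm^3

Answer: 518.3628 cm^3


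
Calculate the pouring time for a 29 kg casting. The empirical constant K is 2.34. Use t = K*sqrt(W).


Formula: t = K * sqrt(W)
sqrt(W) = sqrt(29) = 5.38516
t = 2.34 * 5.38516 = 12.6013 s

Answer: 12.6013 s


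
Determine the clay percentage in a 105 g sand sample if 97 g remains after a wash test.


Formula: Clay% = (W_total - W_washed) / W_total * 100
Clay mass = 105 - 97 = 8 g
Clay% = 8 / 105 * 100 = 7.6190%


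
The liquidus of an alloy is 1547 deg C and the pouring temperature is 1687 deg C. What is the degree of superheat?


Formula: Superheat = T_pour - T_melt
Superheat = 1687 - 1547 = 140 deg C


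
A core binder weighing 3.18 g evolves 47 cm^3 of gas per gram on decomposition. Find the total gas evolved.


Formula: V_gas = W_binder * gas_evolution_rate
V = 3.18 g * 47 cm^3/g = 149.4600 cm^3

Final answer: 149.4600 cm^3


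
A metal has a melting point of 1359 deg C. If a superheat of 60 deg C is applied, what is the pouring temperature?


Formula: T_pour = T_melt + Superheat
T_pour = 1359 + 60 = 1419 deg C

1419 deg C


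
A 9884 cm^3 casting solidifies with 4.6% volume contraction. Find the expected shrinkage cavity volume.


Formula: V_shrink = V_casting * shrinkage_pct / 100
V_shrink = 9884 cm^3 * 4.6 / 100 = 454.6640 cm^3

Final answer: 454.6640 cm^3


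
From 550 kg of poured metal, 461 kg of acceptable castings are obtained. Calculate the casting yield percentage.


Formula: Casting Yield = (W_good / W_total) * 100
Yield = (461 kg / 550 kg) * 100 = 83.8182%

83.8182%


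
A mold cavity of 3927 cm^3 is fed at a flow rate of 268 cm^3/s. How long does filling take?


Formula: t_fill = V_mold / Q_flow
t = 3927 cm^3 / 268 cm^3/s = 14.6530 s

Answer: 14.6530 s


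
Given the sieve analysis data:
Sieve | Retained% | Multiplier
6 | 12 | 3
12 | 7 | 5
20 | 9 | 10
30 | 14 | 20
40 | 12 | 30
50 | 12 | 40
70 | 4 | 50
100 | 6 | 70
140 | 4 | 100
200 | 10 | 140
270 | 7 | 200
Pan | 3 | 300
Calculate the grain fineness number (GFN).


Formula: GFN = sum(pct * multiplier) / sum(pct)
sum(pct * multiplier) = 6001
sum(pct) = 100
GFN = 6001 / 100 = 60.01

60.01


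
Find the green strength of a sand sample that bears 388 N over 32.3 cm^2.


Formula: Compressive Strength = Force / Area
Strength = 388 N / 32.3 cm^2 = 12.0124 N/cm^2


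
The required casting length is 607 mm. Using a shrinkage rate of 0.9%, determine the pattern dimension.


Formula: L_pattern = L_casting * (1 + shrinkage_rate/100)
Shrinkage factor = 1 + 0.9/100 = 1.009
L_pattern = 607 mm * 1.009 = 612.4630 mm

612.4630 mm


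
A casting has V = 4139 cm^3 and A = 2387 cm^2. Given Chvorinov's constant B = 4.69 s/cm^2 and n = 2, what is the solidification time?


Formula: t_s = B * (V/A)^n  (Chvorinov's rule, n=2)
Modulus M = V/A = 4139/2387 = 1.733976 cm
M^2 = 1.733976^2 = 3.006673 cm^2
t_s = 4.69 * 3.006673 = 14.1013 s

Answer: 14.1013 s


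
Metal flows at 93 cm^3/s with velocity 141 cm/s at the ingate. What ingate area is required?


Formula: A_ingate = Q / v  (continuity equation)
A = 93 cm^3/s / 141 cm/s = 0.6596 cm^2


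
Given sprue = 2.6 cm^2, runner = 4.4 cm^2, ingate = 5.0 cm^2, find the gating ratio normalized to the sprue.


Sprue:Runner:Ingate = 1 : 4.4/2.6 : 5.0/2.6 = 1:1.69:1.92

Final answer: 1:1.69:1.92


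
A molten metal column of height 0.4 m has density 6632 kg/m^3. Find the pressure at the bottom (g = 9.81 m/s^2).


Formula: P = rho * g * h
rho * g = 6632 * 9.81 = 65059.92 N/m^3
P = 65059.92 * 0.4 = 26023.9680 Pa

Final answer: 26023.9680 Pa


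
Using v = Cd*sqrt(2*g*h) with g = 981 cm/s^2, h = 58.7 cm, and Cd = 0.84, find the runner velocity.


Formula: v = Cd * sqrt(2 * g * h)  (Torricelli with discharge coefficient)
2*g*h = 2 * 981 * 58.7 = 115169.4 cm^2/s^2
sqrt(115169.4) = 339.36617 cm/s
v = 0.84 * 339.36617 = 285.0676 cm/s


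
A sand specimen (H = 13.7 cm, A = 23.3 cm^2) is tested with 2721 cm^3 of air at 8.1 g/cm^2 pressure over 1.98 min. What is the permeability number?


Formula: Permeability Number P = (V * H) / (p * A * t)
Numerator: V * H = 2721 * 13.7 = 37277.7
Denominator: p * A * t = 8.1 * 23.3 * 1.98 = 373.6854
P = 37277.7 / 373.6854 = 99.7569

Answer: 99.7569


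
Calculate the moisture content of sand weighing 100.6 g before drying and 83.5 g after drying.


Formula: MC = (W_wet - W_dry) / W_wet * 100
Water mass = 100.6 - 83.5 = 17.1 g
MC = 17.1 / 100.6 * 100 = 16.9980%


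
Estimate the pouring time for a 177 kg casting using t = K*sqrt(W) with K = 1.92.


Formula: t = K * sqrt(W)
sqrt(W) = sqrt(177) = 13.30413
t = 1.92 * 13.30413 = 25.5439 s

25.5439 s


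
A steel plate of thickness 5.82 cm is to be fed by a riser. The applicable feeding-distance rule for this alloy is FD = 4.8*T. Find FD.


Formula: FD = 4.8 * T  (riser feeding-distance rule)
FD = 4.8 * 5.82 cm = 27.9360 cm


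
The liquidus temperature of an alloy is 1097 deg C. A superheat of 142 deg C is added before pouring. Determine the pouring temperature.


Formula: T_pour = T_melt + Superheat
T_pour = 1097 + 142 = 1239 deg C


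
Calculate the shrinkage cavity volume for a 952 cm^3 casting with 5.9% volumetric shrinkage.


Formula: V_shrink = V_casting * shrinkage_pct / 100
V_shrink = 952 cm^3 * 5.9 / 100 = 56.1680 cm^3

56.1680 cm^3


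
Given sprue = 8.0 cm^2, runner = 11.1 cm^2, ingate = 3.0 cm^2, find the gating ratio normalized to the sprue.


Sprue:Runner:Ingate = 1 : 11.1/8.0 : 3.0/8.0 = 1:1.39:0.38


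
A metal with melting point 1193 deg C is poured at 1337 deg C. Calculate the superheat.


Formula: Superheat = T_pour - T_melt
Superheat = 1337 - 1193 = 144 deg C

144 deg C


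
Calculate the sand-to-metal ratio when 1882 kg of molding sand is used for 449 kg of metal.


Formula: Sand-to-Metal Ratio = W_sand / W_metal
Ratio = 1882 kg / 449 kg = 4.1915


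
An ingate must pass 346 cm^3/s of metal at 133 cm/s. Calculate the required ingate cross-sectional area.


Formula: A_ingate = Q / v  (continuity equation)
A = 346 cm^3/s / 133 cm/s = 2.6015 cm^2


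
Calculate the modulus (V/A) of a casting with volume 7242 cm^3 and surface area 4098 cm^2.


Formula: Casting Modulus M = V / A
M = 7242 cm^3 / 4098 cm^2 = 1.7672 cm


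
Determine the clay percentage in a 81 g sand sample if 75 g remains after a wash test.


Formula: Clay% = (W_total - W_washed) / W_total * 100
Clay mass = 81 - 75 = 6 g
Clay% = 6 / 81 * 100 = 7.4074%

Final answer: 7.4074%


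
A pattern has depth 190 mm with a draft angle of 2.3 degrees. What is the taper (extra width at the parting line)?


Formula: taper = depth * tan(draft_angle)
tan(2.3 deg) = 0.0401641
taper = 190 mm * 0.0401641 = 7.6312 mm

Answer: 7.6312 mm


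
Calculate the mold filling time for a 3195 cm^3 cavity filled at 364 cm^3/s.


Formula: t_fill = V_mold / Q_flow
t = 3195 cm^3 / 364 cm^3/s = 8.7775 s

Answer: 8.7775 s


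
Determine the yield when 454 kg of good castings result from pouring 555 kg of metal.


Formula: Casting Yield = (W_good / W_total) * 100
Yield = (454 kg / 555 kg) * 100 = 81.8018%

Final answer: 81.8018%


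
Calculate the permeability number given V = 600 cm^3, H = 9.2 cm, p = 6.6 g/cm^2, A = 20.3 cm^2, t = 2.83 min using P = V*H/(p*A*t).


Formula: Permeability Number P = (V * H) / (p * A * t)
Numerator: V * H = 600 * 9.2 = 5520.0
Denominator: p * A * t = 6.6 * 20.3 * 2.83 = 379.1634
P = 5520.0 / 379.1634 = 14.5584


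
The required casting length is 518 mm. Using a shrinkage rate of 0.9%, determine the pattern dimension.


Formula: L_pattern = L_casting * (1 + shrinkage_rate/100)
Shrinkage factor = 1 + 0.9/100 = 1.009
L_pattern = 518 mm * 1.009 = 522.6620 mm


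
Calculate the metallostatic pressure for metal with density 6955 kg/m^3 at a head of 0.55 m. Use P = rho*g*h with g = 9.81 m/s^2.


Formula: P = rho * g * h
rho * g = 6955 * 9.81 = 68228.55 N/m^3
P = 68228.55 * 0.55 = 37525.7025 Pa

Final answer: 37525.7025 Pa


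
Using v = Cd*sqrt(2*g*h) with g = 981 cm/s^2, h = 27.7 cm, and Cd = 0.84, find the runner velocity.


Formula: v = Cd * sqrt(2 * g * h)  (Torricelli with discharge coefficient)
2*g*h = 2 * 981 * 27.7 = 54347.4 cm^2/s^2
sqrt(54347.4) = 233.12529 cm/s
v = 0.84 * 233.12529 = 195.8252 cm/s

195.8252 cm/s


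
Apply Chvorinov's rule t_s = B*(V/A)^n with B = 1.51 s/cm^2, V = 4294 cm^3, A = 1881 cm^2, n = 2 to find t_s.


Formula: t_s = B * (V/A)^n  (Chvorinov's rule, n=2)
Modulus M = V/A = 4294/1881 = 2.282828 cm
M^2 = 2.282828^2 = 5.211304 cm^2
t_s = 1.51 * 5.211304 = 7.8691 s

7.8691 s


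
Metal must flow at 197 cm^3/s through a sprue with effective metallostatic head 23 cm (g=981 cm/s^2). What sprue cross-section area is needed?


Formula: v = sqrt(2*g*h), A = Q/v
Velocity: v = sqrt(2 * 981 * 23) = sqrt(45126) = 212.4288 cm/s
Sprue area: A = Q / v = 197 / 212.4288 = 0.9274 cm^2

Final answer: 0.9274 cm^2


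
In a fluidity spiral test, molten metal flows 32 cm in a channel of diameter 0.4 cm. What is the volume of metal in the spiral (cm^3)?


Formula: V = pi * (d/2)^2 * L  (cylinder volume)
Radius = 0.4/2 = 0.2 cm
V = pi * 0.2^2 * 32 = 4.0212 cm^3

Final answer: 4.0212 cm^3


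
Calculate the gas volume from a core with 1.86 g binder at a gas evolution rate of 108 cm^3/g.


Formula: V_gas = W_binder * gas_evolution_rate
V = 1.86 g * 108 cm^3/g = 200.8800 cm^3


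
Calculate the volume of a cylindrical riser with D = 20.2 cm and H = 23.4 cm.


Formula: V = pi * (D/2)^2 * H  (cylinder volume)
Radius = D/2 = 20.2/2 = 10.1 cm
V = pi * 10.1^2 * 23.4 = 7499.0885 cm^3

Final answer: 7499.0885 cm^3


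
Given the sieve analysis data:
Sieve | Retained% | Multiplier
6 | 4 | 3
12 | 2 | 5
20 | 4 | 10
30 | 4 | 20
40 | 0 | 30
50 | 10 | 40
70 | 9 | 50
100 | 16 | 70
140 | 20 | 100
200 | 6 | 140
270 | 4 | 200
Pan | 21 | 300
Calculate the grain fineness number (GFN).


Formula: GFN = sum(pct * multiplier) / sum(pct)
sum(pct * multiplier) = 12052
sum(pct) = 100
GFN = 12052 / 100 = 120.52

120.52


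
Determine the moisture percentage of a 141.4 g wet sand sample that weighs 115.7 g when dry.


Formula: MC = (W_wet - W_dry) / W_wet * 100
Water mass = 141.4 - 115.7 = 25.7 g
MC = 25.7 / 141.4 * 100 = 18.1754%


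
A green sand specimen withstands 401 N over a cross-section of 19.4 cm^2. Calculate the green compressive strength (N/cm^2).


Formula: Compressive Strength = Force / Area
Strength = 401 N / 19.4 cm^2 = 20.6701 N/cm^2

20.6701 N/cm^2


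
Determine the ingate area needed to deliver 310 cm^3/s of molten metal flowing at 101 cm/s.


Formula: A_ingate = Q / v  (continuity equation)
A = 310 cm^3/s / 101 cm/s = 3.0693 cm^2

3.0693 cm^2


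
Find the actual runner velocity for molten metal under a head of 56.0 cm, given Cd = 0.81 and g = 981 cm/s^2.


Formula: v = Cd * sqrt(2 * g * h)  (Torricelli with discharge coefficient)
2*g*h = 2 * 981 * 56.0 = 109872.0 cm^2/s^2
sqrt(109872.0) = 331.46946 cm/s
v = 0.81 * 331.46946 = 268.4903 cm/s

Answer: 268.4903 cm/s


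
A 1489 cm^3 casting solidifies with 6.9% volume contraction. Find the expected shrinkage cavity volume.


Formula: V_shrink = V_casting * shrinkage_pct / 100
V_shrink = 1489 cm^3 * 6.9 / 100 = 102.7410 cm^3

Answer: 102.7410 cm^3


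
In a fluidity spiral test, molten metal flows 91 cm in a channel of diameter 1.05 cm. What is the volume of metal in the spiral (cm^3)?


Formula: V = pi * (d/2)^2 * L  (cylinder volume)
Radius = 1.05/2 = 0.525 cm
V = pi * 0.525^2 * 91 = 78.7970 cm^3

Answer: 78.7970 cm^3


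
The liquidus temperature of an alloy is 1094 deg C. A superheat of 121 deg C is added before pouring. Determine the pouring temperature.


Formula: T_pour = T_melt + Superheat
T_pour = 1094 + 121 = 1215 deg C


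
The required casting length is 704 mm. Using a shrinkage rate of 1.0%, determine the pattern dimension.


Formula: L_pattern = L_casting * (1 + shrinkage_rate/100)
Shrinkage factor = 1 + 1.0/100 = 1.01
L_pattern = 704 mm * 1.01 = 711.0400 mm

711.0400 mm


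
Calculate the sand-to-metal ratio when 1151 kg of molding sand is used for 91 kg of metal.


Formula: Sand-to-Metal Ratio = W_sand / W_metal
Ratio = 1151 kg / 91 kg = 12.6484

Final answer: 12.6484


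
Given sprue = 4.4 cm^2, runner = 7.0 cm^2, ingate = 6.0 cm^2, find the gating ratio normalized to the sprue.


Sprue:Runner:Ingate = 1 : 7.0/4.4 : 6.0/4.4 = 1:1.59:1.36

Answer: 1:1.59:1.36


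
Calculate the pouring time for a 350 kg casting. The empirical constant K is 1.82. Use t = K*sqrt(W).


Formula: t = K * sqrt(W)
sqrt(W) = sqrt(350) = 18.70829
t = 1.82 * 18.70829 = 34.0491 s

34.0491 s


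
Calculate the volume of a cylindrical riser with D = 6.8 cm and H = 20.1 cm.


Formula: V = pi * (D/2)^2 * H  (cylinder volume)
Radius = D/2 = 6.8/2 = 3.4 cm
V = pi * 3.4^2 * 20.1 = 729.9679 cm^3

Final answer: 729.9679 cm^3


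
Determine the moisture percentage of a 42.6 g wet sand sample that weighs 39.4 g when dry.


Formula: MC = (W_wet - W_dry) / W_wet * 100
Water mass = 42.6 - 39.4 = 3.2 g
MC = 3.2 / 42.6 * 100 = 7.5117%

Final answer: 7.5117%


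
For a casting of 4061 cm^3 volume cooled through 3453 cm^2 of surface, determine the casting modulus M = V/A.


Formula: Casting Modulus M = V / A
M = 4061 cm^3 / 3453 cm^2 = 1.1761 cm

Answer: 1.1761 cm


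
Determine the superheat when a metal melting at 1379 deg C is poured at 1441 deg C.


Formula: Superheat = T_pour - T_melt
Superheat = 1441 - 1379 = 62 deg C

62 deg C


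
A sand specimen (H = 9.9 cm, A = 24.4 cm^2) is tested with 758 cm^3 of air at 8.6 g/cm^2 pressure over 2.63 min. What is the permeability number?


Formula: Permeability Number P = (V * H) / (p * A * t)
Numerator: V * H = 758 * 9.9 = 7504.2
Denominator: p * A * t = 8.6 * 24.4 * 2.63 = 551.8792
P = 7504.2 / 551.8792 = 13.5975

13.5975


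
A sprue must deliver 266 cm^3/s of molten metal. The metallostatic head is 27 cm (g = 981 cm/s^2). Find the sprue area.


Formula: v = sqrt(2*g*h), A = Q/v
Velocity: v = sqrt(2 * 981 * 27) = sqrt(52974) = 230.1608 cm/s
Sprue area: A = Q / v = 266 / 230.1608 = 1.1557 cm^2

Answer: 1.1557 cm^2


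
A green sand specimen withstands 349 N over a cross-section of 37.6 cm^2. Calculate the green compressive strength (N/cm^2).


Formula: Compressive Strength = Force / Area
Strength = 349 N / 37.6 cm^2 = 9.2819 N/cm^2


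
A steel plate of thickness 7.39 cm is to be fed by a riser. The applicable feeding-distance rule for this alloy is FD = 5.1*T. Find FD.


Formula: FD = 5.1 * T  (riser feeding-distance rule)
FD = 5.1 * 7.39 cm = 37.6890 cm

Answer: 37.6890 cm


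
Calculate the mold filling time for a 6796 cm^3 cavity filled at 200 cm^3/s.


Formula: t_fill = V_mold / Q_flow
t = 6796 cm^3 / 200 cm^3/s = 33.9800 s

Final answer: 33.9800 s


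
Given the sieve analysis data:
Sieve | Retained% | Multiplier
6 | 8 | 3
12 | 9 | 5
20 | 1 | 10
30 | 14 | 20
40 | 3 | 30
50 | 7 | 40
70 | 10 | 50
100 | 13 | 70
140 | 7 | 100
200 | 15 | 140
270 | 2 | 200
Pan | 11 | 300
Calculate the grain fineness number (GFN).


Formula: GFN = sum(pct * multiplier) / sum(pct)
sum(pct * multiplier) = 8639
sum(pct) = 100
GFN = 8639 / 100 = 86.39

86.39


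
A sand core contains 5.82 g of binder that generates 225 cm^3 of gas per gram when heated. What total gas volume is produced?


Formula: V_gas = W_binder * gas_evolution_rate
V = 5.82 g * 225 cm^3/g = 1309.5000 cm^3

1309.5000 cm^3


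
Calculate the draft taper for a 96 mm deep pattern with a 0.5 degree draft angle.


Formula: taper = depth * tan(draft_angle)
tan(0.5 deg) = 0.0087269
taper = 96 mm * 0.0087269 = 0.8378 mm

Final answer: 0.8378 mm


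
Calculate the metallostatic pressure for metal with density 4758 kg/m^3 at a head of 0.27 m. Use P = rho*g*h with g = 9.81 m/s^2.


Formula: P = rho * g * h
rho * g = 4758 * 9.81 = 46675.98 N/m^3
P = 46675.98 * 0.27 = 12602.5146 Pa

Final answer: 12602.5146 Pa


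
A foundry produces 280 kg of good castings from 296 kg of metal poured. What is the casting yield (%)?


Formula: Casting Yield = (W_good / W_total) * 100
Yield = (280 kg / 296 kg) * 100 = 94.5946%

Answer: 94.5946%


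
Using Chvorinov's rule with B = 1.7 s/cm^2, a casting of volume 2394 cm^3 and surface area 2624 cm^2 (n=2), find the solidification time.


Formula: t_s = B * (V/A)^n  (Chvorinov's rule, n=2)
Modulus M = V/A = 2394/2624 = 0.912348 cm
M^2 = 0.912348^2 = 0.832379 cm^2
t_s = 1.7 * 0.832379 = 1.4150 s

Final answer: 1.4150 s


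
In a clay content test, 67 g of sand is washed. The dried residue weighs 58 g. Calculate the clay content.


Formula: Clay% = (W_total - W_washed) / W_total * 100
Clay mass = 67 - 58 = 9 g
Clay% = 9 / 67 * 100 = 13.4328%


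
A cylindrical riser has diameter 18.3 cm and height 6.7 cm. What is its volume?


Formula: V = pi * (D/2)^2 * H  (cylinder volume)
Radius = D/2 = 18.3/2 = 9.15 cm
V = pi * 9.15^2 * 6.7 = 1762.2473 cm^3


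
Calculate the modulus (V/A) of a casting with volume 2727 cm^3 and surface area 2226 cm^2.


Formula: Casting Modulus M = V / A
M = 2727 cm^3 / 2226 cm^2 = 1.2251 cm

Answer: 1.2251 cm


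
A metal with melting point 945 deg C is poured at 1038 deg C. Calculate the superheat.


Formula: Superheat = T_pour - T_melt
Superheat = 1038 - 945 = 93 deg C

Final answer: 93 deg C


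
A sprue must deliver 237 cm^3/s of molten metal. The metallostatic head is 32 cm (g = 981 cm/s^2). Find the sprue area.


Formula: v = sqrt(2*g*h), A = Q/v
Velocity: v = sqrt(2 * 981 * 32) = sqrt(62784) = 250.5674 cm/s
Sprue area: A = Q / v = 237 / 250.5674 = 0.9459 cm^2


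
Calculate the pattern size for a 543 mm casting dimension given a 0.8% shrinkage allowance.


Formula: L_pattern = L_casting * (1 + shrinkage_rate/100)
Shrinkage factor = 1 + 0.8/100 = 1.008
L_pattern = 543 mm * 1.008 = 547.3440 mm


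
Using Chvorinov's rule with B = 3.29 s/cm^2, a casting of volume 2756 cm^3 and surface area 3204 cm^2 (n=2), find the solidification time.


Formula: t_s = B * (V/A)^n  (Chvorinov's rule, n=2)
Modulus M = V/A = 2756/3204 = 0.860175 cm
M^2 = 0.860175^2 = 0.739901 cm^2
t_s = 3.29 * 0.739901 = 2.4343 s


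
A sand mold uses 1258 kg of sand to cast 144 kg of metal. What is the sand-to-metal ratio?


Formula: Sand-to-Metal Ratio = W_sand / W_metal
Ratio = 1258 kg / 144 kg = 8.7361

Final answer: 8.7361


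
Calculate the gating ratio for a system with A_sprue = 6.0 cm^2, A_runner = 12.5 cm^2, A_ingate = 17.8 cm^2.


Sprue:Runner:Ingate = 1 : 12.5/6.0 : 17.8/6.0 = 1:2.08:2.97


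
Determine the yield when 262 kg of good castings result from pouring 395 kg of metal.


Formula: Casting Yield = (W_good / W_total) * 100
Yield = (262 kg / 395 kg) * 100 = 66.3291%

66.3291%


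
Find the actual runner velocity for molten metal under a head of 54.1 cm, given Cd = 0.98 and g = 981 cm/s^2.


Formula: v = Cd * sqrt(2 * g * h)  (Torricelli with discharge coefficient)
2*g*h = 2 * 981 * 54.1 = 106144.2 cm^2/s^2
sqrt(106144.2) = 325.79779 cm/s
v = 0.98 * 325.79779 = 319.2818 cm/s


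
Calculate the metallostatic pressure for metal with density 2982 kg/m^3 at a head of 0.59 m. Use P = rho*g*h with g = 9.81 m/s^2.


Formula: P = rho * g * h
rho * g = 2982 * 9.81 = 29253.42 N/m^3
P = 29253.42 * 0.59 = 17259.5178 Pa

Final answer: 17259.5178 Pa


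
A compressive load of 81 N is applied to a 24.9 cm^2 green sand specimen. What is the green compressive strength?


Formula: Compressive Strength = Force / Area
Strength = 81 N / 24.9 cm^2 = 3.2530 N/cm^2

Answer: 3.2530 N/cm^2


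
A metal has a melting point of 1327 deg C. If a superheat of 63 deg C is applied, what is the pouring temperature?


Formula: T_pour = T_melt + Superheat
T_pour = 1327 + 63 = 1390 deg C

Final answer: 1390 deg C


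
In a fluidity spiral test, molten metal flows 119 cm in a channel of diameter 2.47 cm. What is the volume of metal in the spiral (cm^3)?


Formula: V = pi * (d/2)^2 * L  (cylinder volume)
Radius = 2.47/2 = 1.235 cm
V = pi * 1.235^2 * 119 = 570.2046 cm^3

Final answer: 570.2046 cm^3


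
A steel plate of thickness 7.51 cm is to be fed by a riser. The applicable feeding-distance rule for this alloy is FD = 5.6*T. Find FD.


Formula: FD = 5.6 * T  (riser feeding-distance rule)
FD = 5.6 * 7.51 cm = 42.0560 cm

Answer: 42.0560 cm


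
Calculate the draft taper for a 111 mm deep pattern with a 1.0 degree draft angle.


Formula: taper = depth * tan(draft_angle)
tan(1.0 deg) = 0.0174551
taper = 111 mm * 0.0174551 = 1.9375 mm

Answer: 1.9375 mm
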